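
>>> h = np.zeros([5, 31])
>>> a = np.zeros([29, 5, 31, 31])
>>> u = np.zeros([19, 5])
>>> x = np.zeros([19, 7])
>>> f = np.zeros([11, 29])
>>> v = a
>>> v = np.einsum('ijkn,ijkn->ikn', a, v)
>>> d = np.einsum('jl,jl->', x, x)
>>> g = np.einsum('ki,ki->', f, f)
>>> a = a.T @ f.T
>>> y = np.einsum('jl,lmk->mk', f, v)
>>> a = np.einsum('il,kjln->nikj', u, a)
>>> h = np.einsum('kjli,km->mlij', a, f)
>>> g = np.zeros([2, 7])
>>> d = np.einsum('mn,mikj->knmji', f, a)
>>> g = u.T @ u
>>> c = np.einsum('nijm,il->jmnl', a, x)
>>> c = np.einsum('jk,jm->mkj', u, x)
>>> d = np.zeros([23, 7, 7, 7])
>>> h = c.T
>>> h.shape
(19, 5, 7)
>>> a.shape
(11, 19, 31, 31)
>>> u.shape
(19, 5)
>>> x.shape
(19, 7)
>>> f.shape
(11, 29)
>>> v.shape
(29, 31, 31)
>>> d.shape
(23, 7, 7, 7)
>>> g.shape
(5, 5)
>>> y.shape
(31, 31)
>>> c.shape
(7, 5, 19)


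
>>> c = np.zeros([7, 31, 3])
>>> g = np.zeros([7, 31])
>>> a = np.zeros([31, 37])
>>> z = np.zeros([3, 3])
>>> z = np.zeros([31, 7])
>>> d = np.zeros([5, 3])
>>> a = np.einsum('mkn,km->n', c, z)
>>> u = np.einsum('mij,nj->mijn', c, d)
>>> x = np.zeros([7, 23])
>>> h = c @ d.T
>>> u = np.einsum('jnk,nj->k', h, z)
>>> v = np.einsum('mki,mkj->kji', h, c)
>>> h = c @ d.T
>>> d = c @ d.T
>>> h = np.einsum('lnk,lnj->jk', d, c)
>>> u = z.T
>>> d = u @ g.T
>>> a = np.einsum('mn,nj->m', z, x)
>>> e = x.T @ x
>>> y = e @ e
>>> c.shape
(7, 31, 3)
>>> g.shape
(7, 31)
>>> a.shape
(31,)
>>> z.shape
(31, 7)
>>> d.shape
(7, 7)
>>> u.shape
(7, 31)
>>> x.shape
(7, 23)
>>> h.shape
(3, 5)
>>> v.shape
(31, 3, 5)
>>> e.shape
(23, 23)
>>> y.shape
(23, 23)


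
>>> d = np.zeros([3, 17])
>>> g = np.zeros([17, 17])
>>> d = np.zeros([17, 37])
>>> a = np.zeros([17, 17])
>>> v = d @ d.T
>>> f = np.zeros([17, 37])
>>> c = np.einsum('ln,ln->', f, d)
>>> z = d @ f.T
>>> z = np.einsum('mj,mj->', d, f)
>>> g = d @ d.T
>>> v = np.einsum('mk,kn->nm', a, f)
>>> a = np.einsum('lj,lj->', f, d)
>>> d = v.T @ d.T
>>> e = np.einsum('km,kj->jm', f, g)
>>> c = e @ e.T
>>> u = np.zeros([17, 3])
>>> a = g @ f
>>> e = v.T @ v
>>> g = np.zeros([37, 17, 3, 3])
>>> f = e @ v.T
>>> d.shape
(17, 17)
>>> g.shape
(37, 17, 3, 3)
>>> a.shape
(17, 37)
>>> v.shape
(37, 17)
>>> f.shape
(17, 37)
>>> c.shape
(17, 17)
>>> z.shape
()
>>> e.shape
(17, 17)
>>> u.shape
(17, 3)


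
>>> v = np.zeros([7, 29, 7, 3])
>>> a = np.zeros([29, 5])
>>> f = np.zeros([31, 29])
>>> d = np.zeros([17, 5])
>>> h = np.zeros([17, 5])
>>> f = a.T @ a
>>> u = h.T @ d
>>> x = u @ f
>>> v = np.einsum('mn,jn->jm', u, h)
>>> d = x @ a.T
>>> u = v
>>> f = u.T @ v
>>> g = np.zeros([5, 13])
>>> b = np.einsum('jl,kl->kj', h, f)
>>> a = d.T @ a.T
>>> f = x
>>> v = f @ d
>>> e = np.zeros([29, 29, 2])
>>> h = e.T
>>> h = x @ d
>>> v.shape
(5, 29)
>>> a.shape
(29, 29)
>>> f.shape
(5, 5)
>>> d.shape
(5, 29)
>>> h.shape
(5, 29)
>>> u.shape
(17, 5)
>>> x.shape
(5, 5)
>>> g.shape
(5, 13)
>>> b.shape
(5, 17)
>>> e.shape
(29, 29, 2)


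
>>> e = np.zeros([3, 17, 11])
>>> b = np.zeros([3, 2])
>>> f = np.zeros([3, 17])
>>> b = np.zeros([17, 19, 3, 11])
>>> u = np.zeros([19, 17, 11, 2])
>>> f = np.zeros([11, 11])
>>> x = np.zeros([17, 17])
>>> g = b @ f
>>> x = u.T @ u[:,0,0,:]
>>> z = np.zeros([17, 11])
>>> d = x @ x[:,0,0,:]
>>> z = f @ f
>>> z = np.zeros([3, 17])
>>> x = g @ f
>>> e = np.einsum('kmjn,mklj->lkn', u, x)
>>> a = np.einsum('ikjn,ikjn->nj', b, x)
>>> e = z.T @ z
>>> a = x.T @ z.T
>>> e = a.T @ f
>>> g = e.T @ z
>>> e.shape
(3, 19, 3, 11)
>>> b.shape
(17, 19, 3, 11)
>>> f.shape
(11, 11)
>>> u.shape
(19, 17, 11, 2)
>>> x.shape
(17, 19, 3, 11)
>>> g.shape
(11, 3, 19, 17)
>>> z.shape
(3, 17)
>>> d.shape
(2, 11, 17, 2)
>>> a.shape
(11, 3, 19, 3)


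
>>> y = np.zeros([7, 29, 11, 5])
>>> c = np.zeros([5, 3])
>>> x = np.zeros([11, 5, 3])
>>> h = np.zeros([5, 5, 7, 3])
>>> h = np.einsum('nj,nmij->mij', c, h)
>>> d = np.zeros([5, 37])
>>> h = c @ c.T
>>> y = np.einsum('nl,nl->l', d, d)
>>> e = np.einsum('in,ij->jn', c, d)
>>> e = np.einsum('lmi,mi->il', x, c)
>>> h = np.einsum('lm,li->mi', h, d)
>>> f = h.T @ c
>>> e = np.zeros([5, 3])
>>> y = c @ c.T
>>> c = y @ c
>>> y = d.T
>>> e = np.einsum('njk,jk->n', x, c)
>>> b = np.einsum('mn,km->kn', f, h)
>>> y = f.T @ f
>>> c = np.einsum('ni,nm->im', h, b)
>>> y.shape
(3, 3)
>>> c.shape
(37, 3)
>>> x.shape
(11, 5, 3)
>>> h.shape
(5, 37)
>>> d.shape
(5, 37)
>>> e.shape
(11,)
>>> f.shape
(37, 3)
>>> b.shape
(5, 3)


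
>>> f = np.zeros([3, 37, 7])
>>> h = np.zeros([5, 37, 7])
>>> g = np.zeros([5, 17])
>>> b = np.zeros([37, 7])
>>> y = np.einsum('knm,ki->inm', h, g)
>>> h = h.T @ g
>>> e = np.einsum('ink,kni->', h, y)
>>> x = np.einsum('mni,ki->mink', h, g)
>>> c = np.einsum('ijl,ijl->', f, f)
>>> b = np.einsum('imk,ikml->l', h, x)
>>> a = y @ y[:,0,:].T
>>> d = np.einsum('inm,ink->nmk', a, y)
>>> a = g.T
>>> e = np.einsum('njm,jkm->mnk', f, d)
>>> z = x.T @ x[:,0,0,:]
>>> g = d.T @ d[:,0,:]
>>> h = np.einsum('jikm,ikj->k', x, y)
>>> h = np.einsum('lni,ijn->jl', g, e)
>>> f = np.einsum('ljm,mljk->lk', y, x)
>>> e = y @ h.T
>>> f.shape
(17, 5)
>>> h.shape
(3, 7)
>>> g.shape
(7, 17, 7)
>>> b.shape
(5,)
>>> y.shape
(17, 37, 7)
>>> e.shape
(17, 37, 3)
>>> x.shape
(7, 17, 37, 5)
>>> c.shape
()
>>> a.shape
(17, 5)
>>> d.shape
(37, 17, 7)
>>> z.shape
(5, 37, 17, 5)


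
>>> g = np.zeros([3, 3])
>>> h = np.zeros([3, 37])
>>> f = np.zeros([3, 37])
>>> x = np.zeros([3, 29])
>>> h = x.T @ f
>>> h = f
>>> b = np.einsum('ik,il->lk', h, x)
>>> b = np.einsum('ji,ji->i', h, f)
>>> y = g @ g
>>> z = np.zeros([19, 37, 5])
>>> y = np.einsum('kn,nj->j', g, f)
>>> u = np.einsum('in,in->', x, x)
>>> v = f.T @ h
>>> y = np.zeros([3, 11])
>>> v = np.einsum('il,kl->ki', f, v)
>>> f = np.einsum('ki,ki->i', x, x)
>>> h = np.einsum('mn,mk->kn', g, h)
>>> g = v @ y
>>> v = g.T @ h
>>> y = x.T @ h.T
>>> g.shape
(37, 11)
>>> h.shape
(37, 3)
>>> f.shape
(29,)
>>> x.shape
(3, 29)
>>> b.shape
(37,)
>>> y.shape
(29, 37)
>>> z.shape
(19, 37, 5)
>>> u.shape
()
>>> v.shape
(11, 3)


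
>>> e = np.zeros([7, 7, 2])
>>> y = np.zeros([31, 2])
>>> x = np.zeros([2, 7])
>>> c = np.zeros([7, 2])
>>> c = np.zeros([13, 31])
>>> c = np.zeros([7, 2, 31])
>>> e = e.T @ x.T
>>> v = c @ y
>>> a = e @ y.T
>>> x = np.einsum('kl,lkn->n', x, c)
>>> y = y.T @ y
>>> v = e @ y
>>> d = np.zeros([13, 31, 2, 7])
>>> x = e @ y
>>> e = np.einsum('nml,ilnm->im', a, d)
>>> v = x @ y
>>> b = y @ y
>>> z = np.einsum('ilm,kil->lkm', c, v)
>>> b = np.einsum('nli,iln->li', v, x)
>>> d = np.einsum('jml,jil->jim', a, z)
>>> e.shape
(13, 7)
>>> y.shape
(2, 2)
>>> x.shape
(2, 7, 2)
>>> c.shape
(7, 2, 31)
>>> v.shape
(2, 7, 2)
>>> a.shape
(2, 7, 31)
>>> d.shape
(2, 2, 7)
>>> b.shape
(7, 2)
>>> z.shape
(2, 2, 31)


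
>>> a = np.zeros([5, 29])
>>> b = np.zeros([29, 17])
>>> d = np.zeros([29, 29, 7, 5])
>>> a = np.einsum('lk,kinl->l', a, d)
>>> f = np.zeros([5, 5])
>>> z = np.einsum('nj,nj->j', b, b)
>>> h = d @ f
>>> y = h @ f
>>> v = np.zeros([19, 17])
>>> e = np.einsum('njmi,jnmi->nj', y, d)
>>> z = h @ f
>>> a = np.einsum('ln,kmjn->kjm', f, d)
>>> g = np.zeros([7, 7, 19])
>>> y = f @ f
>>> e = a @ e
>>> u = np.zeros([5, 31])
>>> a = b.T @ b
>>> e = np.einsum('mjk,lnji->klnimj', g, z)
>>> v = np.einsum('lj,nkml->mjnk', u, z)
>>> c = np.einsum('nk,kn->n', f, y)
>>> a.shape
(17, 17)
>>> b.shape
(29, 17)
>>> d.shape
(29, 29, 7, 5)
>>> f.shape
(5, 5)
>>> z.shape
(29, 29, 7, 5)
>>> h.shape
(29, 29, 7, 5)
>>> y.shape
(5, 5)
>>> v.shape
(7, 31, 29, 29)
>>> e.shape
(19, 29, 29, 5, 7, 7)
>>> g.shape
(7, 7, 19)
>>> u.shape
(5, 31)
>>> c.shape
(5,)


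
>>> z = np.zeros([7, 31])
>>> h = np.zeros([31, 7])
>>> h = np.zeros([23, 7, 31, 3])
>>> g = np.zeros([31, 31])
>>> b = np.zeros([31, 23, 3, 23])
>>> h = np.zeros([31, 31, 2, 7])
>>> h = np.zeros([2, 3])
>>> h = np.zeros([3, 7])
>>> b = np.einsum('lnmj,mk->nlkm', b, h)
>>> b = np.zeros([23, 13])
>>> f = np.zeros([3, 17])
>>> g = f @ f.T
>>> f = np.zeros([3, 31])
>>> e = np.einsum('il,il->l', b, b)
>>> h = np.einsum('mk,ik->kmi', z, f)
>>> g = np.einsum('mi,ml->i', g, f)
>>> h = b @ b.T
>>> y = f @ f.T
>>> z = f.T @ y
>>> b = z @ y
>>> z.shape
(31, 3)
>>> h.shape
(23, 23)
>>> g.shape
(3,)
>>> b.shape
(31, 3)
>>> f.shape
(3, 31)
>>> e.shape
(13,)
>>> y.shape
(3, 3)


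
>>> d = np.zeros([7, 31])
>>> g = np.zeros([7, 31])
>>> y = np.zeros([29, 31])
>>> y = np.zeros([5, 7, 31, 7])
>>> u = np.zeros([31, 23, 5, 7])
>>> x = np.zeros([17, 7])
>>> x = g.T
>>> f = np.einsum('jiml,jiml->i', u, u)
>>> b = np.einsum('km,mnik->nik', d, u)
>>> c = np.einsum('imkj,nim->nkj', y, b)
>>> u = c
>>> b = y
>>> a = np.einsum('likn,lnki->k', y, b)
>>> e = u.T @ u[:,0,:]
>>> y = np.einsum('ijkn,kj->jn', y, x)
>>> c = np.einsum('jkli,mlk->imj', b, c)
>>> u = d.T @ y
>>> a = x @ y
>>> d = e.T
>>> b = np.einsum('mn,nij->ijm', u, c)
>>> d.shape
(7, 31, 7)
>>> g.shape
(7, 31)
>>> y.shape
(7, 7)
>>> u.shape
(31, 7)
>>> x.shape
(31, 7)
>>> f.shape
(23,)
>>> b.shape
(23, 5, 31)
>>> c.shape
(7, 23, 5)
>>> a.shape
(31, 7)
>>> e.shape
(7, 31, 7)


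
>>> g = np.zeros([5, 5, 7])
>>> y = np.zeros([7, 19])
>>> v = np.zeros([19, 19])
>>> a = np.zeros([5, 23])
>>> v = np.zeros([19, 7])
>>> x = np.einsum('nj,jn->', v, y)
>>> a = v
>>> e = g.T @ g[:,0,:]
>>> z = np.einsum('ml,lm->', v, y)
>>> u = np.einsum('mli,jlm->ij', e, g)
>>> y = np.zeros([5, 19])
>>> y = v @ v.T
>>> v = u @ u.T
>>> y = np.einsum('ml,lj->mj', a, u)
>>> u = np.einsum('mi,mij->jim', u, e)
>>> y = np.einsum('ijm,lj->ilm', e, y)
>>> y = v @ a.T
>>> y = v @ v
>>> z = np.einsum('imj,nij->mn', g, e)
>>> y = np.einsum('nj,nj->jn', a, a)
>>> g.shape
(5, 5, 7)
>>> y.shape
(7, 19)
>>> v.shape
(7, 7)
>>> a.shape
(19, 7)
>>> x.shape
()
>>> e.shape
(7, 5, 7)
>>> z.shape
(5, 7)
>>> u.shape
(7, 5, 7)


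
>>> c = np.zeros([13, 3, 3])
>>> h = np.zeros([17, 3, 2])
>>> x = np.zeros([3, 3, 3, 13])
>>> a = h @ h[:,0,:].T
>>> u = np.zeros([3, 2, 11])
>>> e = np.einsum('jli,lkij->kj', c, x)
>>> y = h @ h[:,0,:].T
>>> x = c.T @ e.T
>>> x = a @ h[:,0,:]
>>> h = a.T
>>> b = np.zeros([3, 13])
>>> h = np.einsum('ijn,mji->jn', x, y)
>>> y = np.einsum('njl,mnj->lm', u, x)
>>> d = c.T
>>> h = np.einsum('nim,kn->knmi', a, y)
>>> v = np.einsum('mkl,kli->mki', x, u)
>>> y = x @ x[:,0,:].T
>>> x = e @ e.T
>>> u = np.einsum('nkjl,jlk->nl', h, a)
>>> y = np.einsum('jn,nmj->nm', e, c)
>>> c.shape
(13, 3, 3)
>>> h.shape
(11, 17, 17, 3)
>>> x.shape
(3, 3)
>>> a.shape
(17, 3, 17)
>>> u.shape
(11, 3)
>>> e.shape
(3, 13)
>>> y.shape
(13, 3)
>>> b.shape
(3, 13)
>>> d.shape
(3, 3, 13)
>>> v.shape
(17, 3, 11)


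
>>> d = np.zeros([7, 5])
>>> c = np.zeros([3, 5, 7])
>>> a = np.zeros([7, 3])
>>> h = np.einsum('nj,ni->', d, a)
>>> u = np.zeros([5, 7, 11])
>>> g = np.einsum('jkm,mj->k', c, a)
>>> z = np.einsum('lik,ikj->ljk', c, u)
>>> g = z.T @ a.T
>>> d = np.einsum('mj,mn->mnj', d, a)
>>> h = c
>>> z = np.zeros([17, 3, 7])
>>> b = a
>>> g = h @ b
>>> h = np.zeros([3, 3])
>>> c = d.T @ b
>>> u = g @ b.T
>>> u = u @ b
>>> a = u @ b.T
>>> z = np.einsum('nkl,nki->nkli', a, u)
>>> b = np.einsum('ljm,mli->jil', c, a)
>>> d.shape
(7, 3, 5)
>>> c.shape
(5, 3, 3)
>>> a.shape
(3, 5, 7)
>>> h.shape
(3, 3)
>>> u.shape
(3, 5, 3)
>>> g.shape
(3, 5, 3)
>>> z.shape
(3, 5, 7, 3)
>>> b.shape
(3, 7, 5)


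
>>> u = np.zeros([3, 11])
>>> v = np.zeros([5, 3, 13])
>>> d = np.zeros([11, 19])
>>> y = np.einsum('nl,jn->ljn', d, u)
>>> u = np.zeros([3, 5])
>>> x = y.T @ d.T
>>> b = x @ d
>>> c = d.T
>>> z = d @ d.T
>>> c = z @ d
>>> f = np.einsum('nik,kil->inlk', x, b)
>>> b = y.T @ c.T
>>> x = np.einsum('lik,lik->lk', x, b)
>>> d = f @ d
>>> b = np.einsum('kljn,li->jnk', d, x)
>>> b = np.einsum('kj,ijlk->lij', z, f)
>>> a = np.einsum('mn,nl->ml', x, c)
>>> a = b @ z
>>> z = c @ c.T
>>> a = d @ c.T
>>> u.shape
(3, 5)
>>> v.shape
(5, 3, 13)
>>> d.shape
(3, 11, 19, 19)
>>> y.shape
(19, 3, 11)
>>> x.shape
(11, 11)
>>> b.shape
(19, 3, 11)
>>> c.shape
(11, 19)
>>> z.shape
(11, 11)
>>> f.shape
(3, 11, 19, 11)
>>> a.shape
(3, 11, 19, 11)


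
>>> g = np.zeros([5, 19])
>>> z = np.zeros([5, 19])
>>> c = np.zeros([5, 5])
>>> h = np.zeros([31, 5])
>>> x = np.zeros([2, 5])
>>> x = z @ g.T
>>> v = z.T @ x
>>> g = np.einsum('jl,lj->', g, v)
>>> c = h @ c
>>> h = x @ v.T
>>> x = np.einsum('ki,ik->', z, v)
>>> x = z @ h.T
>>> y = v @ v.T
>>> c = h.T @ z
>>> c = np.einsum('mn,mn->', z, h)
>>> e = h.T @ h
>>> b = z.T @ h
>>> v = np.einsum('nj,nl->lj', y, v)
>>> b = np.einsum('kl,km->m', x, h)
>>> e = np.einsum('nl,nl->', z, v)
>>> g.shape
()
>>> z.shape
(5, 19)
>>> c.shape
()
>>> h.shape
(5, 19)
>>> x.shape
(5, 5)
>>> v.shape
(5, 19)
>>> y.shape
(19, 19)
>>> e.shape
()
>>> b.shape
(19,)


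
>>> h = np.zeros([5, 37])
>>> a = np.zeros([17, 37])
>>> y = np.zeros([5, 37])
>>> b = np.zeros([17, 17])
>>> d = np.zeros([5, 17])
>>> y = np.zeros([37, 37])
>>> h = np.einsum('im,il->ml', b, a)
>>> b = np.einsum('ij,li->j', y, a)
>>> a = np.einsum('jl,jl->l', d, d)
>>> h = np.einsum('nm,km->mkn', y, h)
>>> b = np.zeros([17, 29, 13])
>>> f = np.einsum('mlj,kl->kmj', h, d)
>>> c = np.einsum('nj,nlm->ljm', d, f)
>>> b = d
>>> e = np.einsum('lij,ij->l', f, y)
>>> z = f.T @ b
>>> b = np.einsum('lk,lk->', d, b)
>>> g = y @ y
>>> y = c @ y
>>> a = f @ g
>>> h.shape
(37, 17, 37)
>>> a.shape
(5, 37, 37)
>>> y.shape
(37, 17, 37)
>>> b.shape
()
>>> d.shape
(5, 17)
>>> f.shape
(5, 37, 37)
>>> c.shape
(37, 17, 37)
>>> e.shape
(5,)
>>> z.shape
(37, 37, 17)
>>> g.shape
(37, 37)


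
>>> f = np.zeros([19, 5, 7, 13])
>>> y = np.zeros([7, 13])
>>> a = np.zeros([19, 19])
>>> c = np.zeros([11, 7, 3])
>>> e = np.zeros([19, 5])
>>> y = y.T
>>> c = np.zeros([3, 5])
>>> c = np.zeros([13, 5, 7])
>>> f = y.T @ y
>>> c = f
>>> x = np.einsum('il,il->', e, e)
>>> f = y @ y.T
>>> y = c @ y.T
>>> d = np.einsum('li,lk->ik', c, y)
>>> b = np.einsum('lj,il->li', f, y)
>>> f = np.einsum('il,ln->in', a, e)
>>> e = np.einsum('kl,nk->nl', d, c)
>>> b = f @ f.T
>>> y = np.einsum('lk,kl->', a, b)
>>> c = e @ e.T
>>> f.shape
(19, 5)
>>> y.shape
()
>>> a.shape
(19, 19)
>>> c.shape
(7, 7)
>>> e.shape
(7, 13)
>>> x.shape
()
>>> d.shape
(7, 13)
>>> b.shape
(19, 19)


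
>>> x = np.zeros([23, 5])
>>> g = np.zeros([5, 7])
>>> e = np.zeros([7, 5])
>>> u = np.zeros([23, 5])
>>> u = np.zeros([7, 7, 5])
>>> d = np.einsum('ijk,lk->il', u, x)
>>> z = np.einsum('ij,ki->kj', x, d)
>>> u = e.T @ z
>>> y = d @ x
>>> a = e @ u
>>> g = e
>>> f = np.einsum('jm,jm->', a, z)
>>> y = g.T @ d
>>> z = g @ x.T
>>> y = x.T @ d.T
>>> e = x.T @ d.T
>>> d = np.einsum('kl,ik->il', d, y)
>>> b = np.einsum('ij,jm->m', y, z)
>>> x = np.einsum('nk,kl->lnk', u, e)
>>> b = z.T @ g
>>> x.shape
(7, 5, 5)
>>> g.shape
(7, 5)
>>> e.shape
(5, 7)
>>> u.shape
(5, 5)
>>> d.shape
(5, 23)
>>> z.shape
(7, 23)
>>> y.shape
(5, 7)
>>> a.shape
(7, 5)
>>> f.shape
()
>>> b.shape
(23, 5)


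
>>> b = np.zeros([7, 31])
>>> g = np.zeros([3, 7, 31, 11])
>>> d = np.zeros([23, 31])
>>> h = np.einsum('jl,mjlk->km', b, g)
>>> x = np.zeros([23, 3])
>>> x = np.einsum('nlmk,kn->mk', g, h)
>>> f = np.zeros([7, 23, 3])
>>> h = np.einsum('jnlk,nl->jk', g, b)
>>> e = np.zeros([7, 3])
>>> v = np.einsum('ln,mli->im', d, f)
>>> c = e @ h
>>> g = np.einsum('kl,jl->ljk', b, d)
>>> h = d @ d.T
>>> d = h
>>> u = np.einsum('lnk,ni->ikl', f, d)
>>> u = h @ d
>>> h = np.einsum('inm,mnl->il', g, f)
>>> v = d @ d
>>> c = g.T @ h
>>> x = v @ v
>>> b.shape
(7, 31)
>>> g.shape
(31, 23, 7)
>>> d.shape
(23, 23)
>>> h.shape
(31, 3)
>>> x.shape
(23, 23)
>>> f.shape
(7, 23, 3)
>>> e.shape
(7, 3)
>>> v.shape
(23, 23)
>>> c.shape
(7, 23, 3)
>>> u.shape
(23, 23)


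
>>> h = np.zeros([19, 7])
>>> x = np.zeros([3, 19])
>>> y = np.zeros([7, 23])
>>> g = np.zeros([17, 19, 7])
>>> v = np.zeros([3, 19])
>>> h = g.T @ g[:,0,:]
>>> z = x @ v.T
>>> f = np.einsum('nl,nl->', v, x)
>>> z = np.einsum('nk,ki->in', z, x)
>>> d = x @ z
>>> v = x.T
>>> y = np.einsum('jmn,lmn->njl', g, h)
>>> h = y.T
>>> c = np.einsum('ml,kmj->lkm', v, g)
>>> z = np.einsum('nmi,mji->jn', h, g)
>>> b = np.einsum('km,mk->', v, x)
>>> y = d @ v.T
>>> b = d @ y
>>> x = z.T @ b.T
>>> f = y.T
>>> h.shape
(7, 17, 7)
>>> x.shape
(7, 3)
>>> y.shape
(3, 19)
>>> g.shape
(17, 19, 7)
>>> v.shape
(19, 3)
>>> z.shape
(19, 7)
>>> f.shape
(19, 3)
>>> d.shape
(3, 3)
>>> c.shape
(3, 17, 19)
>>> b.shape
(3, 19)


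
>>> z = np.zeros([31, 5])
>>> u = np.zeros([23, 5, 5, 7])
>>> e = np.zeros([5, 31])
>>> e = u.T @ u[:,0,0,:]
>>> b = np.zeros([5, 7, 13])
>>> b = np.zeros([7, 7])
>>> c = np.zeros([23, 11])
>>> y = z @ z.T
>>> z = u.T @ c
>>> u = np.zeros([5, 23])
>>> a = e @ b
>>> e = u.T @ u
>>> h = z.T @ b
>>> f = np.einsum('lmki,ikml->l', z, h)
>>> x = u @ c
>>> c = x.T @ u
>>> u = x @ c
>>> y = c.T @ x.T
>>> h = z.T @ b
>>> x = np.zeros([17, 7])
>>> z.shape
(7, 5, 5, 11)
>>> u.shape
(5, 23)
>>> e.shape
(23, 23)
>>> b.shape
(7, 7)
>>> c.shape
(11, 23)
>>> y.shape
(23, 5)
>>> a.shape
(7, 5, 5, 7)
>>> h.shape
(11, 5, 5, 7)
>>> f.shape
(7,)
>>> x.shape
(17, 7)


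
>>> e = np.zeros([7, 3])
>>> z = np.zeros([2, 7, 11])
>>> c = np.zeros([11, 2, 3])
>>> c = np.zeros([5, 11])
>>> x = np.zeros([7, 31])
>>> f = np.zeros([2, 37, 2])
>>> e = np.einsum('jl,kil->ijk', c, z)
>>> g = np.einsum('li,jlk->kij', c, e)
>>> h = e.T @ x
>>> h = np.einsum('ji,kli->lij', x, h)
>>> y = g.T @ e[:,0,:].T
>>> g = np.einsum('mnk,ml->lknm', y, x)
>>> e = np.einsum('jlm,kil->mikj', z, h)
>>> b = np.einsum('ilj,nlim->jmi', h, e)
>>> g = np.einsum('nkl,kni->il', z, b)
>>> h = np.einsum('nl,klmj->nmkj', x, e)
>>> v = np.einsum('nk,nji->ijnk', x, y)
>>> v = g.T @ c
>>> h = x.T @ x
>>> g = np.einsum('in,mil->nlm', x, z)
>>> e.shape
(11, 31, 5, 2)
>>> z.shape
(2, 7, 11)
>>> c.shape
(5, 11)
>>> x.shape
(7, 31)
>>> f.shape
(2, 37, 2)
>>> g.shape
(31, 11, 2)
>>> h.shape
(31, 31)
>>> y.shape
(7, 11, 7)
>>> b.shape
(7, 2, 5)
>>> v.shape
(11, 11)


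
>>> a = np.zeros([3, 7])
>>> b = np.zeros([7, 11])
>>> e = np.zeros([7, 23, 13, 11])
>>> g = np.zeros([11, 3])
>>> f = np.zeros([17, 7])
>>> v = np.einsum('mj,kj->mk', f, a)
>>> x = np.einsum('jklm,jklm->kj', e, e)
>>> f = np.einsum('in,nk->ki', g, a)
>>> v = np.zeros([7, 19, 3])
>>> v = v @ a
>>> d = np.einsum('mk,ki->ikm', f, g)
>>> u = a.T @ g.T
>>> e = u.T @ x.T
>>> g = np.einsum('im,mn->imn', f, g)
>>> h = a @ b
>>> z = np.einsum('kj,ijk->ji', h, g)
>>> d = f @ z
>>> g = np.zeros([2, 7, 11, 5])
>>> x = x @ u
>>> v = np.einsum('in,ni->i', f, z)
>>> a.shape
(3, 7)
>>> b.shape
(7, 11)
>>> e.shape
(11, 23)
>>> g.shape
(2, 7, 11, 5)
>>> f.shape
(7, 11)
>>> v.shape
(7,)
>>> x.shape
(23, 11)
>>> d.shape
(7, 7)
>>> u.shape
(7, 11)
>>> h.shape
(3, 11)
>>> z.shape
(11, 7)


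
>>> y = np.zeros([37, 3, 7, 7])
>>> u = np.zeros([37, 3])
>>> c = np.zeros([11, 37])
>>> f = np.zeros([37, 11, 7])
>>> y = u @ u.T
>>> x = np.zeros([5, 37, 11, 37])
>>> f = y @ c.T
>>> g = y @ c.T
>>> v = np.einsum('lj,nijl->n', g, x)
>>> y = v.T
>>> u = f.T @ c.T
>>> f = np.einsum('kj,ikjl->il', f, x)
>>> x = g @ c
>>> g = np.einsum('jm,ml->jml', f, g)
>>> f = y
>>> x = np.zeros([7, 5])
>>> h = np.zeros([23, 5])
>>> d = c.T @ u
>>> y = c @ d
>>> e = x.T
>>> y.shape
(11, 11)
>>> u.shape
(11, 11)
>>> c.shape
(11, 37)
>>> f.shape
(5,)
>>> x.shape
(7, 5)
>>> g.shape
(5, 37, 11)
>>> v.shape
(5,)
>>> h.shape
(23, 5)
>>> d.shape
(37, 11)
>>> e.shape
(5, 7)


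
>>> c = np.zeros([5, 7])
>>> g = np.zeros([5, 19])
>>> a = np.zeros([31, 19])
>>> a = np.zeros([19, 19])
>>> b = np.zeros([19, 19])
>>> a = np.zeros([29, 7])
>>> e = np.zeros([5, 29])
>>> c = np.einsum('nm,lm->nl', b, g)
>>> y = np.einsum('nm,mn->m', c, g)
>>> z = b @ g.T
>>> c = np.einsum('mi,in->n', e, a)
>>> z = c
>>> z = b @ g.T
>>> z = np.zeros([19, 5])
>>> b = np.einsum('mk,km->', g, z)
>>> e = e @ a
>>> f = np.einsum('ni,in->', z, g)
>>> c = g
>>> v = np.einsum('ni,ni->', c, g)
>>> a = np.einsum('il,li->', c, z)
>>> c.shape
(5, 19)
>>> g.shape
(5, 19)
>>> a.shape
()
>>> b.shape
()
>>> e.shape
(5, 7)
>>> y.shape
(5,)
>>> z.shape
(19, 5)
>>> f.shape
()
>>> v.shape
()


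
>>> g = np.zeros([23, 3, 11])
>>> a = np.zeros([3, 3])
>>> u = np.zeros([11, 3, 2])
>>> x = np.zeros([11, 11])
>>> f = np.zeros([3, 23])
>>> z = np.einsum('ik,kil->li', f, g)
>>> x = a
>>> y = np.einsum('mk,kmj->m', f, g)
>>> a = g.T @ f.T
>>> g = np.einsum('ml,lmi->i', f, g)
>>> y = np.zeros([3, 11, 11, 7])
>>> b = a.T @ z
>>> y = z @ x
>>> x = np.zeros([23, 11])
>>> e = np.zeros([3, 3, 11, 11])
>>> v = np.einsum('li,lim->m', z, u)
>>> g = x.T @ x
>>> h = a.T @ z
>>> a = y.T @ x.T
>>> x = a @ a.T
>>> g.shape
(11, 11)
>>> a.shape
(3, 23)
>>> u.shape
(11, 3, 2)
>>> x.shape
(3, 3)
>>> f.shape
(3, 23)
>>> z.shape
(11, 3)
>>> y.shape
(11, 3)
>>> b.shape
(3, 3, 3)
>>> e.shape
(3, 3, 11, 11)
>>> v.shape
(2,)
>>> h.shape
(3, 3, 3)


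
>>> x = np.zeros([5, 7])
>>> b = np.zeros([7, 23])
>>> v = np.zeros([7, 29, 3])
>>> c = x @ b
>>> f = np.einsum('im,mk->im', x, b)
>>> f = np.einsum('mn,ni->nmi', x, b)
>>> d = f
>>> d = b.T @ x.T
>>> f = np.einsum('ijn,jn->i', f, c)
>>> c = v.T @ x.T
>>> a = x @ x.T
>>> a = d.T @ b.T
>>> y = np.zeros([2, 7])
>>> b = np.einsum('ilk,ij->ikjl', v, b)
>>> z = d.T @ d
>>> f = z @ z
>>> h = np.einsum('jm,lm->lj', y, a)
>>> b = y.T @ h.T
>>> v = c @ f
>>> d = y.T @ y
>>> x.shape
(5, 7)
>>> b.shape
(7, 5)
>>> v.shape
(3, 29, 5)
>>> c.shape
(3, 29, 5)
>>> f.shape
(5, 5)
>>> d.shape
(7, 7)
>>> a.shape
(5, 7)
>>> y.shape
(2, 7)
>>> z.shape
(5, 5)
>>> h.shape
(5, 2)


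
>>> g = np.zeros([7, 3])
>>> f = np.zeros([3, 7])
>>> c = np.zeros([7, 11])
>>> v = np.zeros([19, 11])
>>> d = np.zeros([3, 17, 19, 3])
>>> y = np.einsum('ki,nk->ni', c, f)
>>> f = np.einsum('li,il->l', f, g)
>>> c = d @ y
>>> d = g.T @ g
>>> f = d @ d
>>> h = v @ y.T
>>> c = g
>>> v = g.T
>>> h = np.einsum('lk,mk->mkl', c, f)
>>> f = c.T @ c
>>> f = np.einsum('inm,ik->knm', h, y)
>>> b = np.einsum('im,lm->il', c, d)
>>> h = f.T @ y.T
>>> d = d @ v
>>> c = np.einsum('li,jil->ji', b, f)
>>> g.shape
(7, 3)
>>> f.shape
(11, 3, 7)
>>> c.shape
(11, 3)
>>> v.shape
(3, 7)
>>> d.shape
(3, 7)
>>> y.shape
(3, 11)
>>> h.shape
(7, 3, 3)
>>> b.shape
(7, 3)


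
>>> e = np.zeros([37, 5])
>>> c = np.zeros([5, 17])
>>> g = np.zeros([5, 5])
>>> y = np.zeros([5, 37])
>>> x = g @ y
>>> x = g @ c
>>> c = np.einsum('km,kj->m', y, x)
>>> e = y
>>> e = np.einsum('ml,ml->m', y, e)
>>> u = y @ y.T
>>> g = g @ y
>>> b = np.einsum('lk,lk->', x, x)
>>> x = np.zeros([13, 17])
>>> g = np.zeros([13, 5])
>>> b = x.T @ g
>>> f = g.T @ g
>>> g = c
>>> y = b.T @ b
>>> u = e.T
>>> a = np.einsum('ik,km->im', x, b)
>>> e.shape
(5,)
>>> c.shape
(37,)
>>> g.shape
(37,)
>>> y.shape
(5, 5)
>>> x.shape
(13, 17)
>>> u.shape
(5,)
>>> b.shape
(17, 5)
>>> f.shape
(5, 5)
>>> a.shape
(13, 5)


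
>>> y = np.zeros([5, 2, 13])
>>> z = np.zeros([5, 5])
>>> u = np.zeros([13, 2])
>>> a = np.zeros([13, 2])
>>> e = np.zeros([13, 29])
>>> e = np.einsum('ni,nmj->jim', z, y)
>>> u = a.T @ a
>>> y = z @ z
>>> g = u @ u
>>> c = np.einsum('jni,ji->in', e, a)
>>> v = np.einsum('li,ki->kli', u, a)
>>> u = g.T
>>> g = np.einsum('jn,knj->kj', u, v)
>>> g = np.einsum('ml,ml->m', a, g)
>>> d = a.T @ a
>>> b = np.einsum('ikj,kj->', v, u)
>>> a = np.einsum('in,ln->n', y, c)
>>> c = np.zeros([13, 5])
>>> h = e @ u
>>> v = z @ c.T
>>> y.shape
(5, 5)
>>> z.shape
(5, 5)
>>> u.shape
(2, 2)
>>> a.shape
(5,)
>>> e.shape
(13, 5, 2)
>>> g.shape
(13,)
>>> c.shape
(13, 5)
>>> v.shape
(5, 13)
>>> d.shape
(2, 2)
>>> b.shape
()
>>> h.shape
(13, 5, 2)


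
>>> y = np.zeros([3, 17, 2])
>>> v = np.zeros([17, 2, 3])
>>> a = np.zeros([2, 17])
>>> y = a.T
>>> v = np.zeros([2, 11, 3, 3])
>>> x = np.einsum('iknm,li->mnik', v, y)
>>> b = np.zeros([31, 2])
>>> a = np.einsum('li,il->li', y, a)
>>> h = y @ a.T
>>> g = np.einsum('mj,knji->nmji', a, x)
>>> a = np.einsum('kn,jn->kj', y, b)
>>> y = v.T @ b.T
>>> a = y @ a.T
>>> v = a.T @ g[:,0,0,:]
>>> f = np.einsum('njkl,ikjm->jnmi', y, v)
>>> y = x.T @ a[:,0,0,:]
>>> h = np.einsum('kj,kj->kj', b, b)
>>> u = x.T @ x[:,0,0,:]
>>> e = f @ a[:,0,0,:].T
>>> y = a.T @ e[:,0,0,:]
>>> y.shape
(17, 11, 3, 3)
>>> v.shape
(17, 11, 3, 11)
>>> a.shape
(3, 3, 11, 17)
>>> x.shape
(3, 3, 2, 11)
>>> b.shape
(31, 2)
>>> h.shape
(31, 2)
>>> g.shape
(3, 17, 2, 11)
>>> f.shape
(3, 3, 11, 17)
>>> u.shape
(11, 2, 3, 11)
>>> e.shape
(3, 3, 11, 3)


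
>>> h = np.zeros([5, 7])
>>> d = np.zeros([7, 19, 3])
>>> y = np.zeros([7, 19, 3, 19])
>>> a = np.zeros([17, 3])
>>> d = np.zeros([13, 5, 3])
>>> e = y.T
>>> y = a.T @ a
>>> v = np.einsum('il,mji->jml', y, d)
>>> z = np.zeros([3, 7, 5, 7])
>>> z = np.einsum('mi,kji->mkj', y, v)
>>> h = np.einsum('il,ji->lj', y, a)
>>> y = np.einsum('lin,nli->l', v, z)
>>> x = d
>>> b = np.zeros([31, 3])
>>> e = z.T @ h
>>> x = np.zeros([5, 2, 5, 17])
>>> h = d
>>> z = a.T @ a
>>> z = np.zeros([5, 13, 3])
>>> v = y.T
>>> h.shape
(13, 5, 3)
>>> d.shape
(13, 5, 3)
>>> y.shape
(5,)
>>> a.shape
(17, 3)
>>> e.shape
(13, 5, 17)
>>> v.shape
(5,)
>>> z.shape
(5, 13, 3)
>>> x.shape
(5, 2, 5, 17)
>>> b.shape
(31, 3)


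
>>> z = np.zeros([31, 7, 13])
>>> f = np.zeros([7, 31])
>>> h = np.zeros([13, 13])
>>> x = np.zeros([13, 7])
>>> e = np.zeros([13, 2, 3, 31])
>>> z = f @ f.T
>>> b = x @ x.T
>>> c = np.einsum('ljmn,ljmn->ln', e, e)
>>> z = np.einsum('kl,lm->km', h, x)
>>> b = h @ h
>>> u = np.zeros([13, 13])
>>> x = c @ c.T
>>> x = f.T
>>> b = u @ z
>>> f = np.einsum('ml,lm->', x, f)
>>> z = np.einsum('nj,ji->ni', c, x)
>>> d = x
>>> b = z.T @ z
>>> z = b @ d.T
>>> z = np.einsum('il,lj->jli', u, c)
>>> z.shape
(31, 13, 13)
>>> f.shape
()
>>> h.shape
(13, 13)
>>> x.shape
(31, 7)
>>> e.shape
(13, 2, 3, 31)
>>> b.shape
(7, 7)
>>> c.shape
(13, 31)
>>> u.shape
(13, 13)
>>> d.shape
(31, 7)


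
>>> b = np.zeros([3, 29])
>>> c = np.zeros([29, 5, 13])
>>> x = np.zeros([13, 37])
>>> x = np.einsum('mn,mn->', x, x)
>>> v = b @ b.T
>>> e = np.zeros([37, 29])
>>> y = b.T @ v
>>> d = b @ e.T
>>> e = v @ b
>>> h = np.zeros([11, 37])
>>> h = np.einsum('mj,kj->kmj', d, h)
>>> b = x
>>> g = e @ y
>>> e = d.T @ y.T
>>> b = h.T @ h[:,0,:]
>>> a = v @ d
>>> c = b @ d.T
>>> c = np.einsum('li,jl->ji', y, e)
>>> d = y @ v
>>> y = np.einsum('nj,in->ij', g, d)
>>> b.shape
(37, 3, 37)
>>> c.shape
(37, 3)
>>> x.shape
()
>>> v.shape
(3, 3)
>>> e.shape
(37, 29)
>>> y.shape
(29, 3)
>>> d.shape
(29, 3)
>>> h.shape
(11, 3, 37)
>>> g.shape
(3, 3)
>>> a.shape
(3, 37)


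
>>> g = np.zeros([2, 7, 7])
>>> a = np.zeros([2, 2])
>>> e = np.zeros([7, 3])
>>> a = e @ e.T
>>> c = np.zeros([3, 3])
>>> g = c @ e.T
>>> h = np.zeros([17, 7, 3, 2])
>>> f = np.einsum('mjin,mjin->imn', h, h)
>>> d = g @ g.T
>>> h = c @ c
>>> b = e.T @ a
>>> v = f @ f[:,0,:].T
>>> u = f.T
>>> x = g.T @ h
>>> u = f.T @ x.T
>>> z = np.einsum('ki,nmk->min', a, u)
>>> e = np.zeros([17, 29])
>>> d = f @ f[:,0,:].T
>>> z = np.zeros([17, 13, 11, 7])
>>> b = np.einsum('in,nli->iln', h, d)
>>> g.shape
(3, 7)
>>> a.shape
(7, 7)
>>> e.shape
(17, 29)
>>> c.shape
(3, 3)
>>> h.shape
(3, 3)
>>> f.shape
(3, 17, 2)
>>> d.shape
(3, 17, 3)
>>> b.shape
(3, 17, 3)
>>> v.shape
(3, 17, 3)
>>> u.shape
(2, 17, 7)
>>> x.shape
(7, 3)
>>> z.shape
(17, 13, 11, 7)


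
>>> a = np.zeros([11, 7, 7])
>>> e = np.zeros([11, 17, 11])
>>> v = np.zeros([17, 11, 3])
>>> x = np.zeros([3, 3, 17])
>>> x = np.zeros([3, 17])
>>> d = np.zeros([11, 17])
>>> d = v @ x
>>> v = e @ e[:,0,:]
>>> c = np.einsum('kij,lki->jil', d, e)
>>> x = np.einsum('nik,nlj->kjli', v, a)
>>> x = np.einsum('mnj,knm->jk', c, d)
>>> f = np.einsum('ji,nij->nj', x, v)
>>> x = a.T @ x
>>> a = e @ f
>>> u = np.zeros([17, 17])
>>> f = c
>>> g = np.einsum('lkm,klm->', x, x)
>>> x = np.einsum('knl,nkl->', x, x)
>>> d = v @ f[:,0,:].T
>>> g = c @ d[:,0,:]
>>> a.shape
(11, 17, 11)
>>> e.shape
(11, 17, 11)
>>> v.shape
(11, 17, 11)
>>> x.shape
()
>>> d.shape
(11, 17, 17)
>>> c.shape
(17, 11, 11)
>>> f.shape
(17, 11, 11)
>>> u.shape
(17, 17)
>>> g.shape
(17, 11, 17)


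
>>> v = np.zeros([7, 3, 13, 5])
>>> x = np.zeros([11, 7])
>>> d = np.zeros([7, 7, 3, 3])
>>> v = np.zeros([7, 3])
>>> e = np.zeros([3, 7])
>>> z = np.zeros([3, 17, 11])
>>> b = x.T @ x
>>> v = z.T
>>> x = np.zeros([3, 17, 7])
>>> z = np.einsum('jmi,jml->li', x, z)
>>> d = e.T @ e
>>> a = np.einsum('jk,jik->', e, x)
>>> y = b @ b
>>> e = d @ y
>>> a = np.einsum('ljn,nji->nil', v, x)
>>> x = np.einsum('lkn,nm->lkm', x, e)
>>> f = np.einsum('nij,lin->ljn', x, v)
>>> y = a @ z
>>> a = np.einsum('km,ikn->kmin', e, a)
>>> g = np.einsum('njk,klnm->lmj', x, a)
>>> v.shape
(11, 17, 3)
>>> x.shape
(3, 17, 7)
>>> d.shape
(7, 7)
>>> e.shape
(7, 7)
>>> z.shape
(11, 7)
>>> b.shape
(7, 7)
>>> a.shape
(7, 7, 3, 11)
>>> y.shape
(3, 7, 7)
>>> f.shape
(11, 7, 3)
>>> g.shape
(7, 11, 17)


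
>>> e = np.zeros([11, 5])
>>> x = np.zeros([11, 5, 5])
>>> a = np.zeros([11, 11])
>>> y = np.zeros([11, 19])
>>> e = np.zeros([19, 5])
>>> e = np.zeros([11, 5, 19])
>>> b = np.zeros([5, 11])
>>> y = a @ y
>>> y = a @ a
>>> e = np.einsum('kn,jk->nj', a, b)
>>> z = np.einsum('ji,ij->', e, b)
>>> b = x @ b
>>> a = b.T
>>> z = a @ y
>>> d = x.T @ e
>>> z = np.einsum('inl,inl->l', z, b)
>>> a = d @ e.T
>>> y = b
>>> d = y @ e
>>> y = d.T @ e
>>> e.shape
(11, 5)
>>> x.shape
(11, 5, 5)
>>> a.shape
(5, 5, 11)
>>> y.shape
(5, 5, 5)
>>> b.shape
(11, 5, 11)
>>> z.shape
(11,)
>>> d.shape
(11, 5, 5)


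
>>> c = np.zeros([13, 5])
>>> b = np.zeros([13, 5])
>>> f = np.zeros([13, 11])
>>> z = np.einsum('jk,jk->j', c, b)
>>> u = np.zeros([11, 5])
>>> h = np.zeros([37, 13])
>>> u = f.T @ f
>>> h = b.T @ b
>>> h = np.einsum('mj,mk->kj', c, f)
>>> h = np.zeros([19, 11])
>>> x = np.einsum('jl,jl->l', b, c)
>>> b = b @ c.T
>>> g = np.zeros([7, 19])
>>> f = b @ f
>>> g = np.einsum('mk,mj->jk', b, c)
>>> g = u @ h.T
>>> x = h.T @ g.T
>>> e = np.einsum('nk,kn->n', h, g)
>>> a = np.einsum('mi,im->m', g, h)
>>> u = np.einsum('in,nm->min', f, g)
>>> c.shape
(13, 5)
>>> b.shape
(13, 13)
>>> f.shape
(13, 11)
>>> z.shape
(13,)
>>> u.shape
(19, 13, 11)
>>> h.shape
(19, 11)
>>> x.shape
(11, 11)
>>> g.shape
(11, 19)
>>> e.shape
(19,)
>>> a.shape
(11,)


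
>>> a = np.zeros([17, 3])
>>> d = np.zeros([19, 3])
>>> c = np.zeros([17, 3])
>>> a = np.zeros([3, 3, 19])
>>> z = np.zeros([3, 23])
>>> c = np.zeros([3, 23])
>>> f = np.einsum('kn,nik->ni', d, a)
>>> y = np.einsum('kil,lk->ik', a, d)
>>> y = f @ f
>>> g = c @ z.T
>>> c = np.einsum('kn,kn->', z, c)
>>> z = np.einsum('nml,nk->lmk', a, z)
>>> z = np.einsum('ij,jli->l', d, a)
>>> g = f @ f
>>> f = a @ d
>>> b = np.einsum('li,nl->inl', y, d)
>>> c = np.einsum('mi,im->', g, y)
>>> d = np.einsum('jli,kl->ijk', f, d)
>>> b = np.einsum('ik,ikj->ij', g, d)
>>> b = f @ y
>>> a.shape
(3, 3, 19)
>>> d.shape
(3, 3, 19)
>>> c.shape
()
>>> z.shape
(3,)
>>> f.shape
(3, 3, 3)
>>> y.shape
(3, 3)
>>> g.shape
(3, 3)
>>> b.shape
(3, 3, 3)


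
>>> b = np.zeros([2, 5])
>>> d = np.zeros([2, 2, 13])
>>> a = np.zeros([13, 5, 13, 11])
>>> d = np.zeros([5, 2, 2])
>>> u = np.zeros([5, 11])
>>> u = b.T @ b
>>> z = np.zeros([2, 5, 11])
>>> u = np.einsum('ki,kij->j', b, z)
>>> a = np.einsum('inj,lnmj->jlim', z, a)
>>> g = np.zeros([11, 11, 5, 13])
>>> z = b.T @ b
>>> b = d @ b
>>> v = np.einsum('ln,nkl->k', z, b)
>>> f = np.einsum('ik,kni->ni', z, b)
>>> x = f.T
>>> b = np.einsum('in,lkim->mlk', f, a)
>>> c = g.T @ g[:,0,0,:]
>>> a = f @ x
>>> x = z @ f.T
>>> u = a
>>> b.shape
(13, 11, 13)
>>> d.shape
(5, 2, 2)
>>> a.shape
(2, 2)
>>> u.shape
(2, 2)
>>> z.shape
(5, 5)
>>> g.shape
(11, 11, 5, 13)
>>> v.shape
(2,)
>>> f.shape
(2, 5)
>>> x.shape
(5, 2)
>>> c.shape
(13, 5, 11, 13)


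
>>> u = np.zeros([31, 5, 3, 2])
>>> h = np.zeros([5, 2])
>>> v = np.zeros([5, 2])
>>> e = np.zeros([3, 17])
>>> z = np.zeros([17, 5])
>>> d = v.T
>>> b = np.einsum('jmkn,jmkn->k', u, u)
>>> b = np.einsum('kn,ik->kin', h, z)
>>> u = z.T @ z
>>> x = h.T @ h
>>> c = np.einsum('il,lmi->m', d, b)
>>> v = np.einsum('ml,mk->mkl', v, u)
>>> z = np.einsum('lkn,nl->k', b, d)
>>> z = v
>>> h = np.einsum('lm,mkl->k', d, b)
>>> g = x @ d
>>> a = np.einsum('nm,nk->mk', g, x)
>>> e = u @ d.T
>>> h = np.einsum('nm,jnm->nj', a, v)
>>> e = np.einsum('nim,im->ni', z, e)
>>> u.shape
(5, 5)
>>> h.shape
(5, 5)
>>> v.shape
(5, 5, 2)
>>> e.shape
(5, 5)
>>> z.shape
(5, 5, 2)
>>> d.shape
(2, 5)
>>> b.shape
(5, 17, 2)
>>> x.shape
(2, 2)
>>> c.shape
(17,)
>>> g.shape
(2, 5)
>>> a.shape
(5, 2)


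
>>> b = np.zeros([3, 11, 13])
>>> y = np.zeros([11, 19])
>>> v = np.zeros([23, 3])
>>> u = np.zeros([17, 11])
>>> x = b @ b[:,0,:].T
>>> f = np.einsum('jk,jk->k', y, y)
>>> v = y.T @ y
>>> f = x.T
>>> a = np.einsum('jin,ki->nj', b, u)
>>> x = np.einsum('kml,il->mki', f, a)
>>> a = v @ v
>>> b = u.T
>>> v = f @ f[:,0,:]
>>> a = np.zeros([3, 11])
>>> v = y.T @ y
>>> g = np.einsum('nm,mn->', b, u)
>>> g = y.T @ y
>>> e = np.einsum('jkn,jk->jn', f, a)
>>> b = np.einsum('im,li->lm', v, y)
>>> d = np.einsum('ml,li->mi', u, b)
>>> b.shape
(11, 19)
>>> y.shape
(11, 19)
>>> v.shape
(19, 19)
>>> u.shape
(17, 11)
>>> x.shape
(11, 3, 13)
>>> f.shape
(3, 11, 3)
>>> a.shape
(3, 11)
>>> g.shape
(19, 19)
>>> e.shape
(3, 3)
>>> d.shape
(17, 19)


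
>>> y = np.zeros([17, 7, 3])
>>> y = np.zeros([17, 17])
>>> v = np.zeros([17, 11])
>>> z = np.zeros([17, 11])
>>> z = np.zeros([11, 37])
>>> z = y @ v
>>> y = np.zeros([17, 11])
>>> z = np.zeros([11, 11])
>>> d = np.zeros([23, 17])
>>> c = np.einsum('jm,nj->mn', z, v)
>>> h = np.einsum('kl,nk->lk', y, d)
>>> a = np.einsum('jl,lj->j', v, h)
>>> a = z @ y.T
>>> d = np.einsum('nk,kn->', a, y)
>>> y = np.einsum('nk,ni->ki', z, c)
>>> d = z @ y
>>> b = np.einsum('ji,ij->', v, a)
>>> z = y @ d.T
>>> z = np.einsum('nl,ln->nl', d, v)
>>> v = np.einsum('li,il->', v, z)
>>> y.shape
(11, 17)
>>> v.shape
()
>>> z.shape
(11, 17)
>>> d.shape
(11, 17)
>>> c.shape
(11, 17)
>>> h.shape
(11, 17)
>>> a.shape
(11, 17)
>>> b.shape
()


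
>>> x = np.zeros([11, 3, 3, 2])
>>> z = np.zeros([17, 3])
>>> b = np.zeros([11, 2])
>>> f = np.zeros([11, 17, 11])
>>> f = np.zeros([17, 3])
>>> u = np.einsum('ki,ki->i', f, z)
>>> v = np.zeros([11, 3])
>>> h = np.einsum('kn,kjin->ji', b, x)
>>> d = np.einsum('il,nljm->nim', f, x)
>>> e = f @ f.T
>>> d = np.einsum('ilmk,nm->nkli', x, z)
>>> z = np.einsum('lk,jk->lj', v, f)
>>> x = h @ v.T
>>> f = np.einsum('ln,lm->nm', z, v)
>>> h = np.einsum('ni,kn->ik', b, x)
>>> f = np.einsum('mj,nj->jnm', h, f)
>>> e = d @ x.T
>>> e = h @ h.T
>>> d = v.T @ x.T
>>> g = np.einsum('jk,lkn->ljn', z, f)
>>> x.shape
(3, 11)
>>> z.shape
(11, 17)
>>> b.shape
(11, 2)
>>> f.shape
(3, 17, 2)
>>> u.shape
(3,)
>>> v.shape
(11, 3)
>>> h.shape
(2, 3)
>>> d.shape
(3, 3)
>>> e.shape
(2, 2)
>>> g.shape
(3, 11, 2)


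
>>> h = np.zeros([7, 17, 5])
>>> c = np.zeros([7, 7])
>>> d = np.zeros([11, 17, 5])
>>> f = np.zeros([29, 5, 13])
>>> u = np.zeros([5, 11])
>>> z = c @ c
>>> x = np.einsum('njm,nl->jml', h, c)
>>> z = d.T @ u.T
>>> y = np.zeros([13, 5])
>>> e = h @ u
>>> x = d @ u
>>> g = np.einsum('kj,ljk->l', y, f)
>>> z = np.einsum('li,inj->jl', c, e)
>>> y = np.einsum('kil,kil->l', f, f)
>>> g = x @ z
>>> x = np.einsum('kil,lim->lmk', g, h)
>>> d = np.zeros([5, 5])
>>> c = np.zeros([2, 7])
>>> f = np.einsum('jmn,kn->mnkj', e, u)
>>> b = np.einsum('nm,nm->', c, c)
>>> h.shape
(7, 17, 5)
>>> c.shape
(2, 7)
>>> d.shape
(5, 5)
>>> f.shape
(17, 11, 5, 7)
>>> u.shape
(5, 11)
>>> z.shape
(11, 7)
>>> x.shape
(7, 5, 11)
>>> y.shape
(13,)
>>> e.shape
(7, 17, 11)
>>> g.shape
(11, 17, 7)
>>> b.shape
()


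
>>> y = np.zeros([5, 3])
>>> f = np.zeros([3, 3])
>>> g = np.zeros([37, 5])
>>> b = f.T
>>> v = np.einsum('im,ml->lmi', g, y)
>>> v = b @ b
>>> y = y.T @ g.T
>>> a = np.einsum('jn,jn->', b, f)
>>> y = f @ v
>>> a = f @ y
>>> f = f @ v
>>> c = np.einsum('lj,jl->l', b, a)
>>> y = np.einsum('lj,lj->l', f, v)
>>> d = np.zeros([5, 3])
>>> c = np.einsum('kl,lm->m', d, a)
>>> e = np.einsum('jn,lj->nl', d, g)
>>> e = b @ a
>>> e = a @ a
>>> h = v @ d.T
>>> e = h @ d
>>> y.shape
(3,)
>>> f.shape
(3, 3)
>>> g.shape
(37, 5)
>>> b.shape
(3, 3)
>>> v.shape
(3, 3)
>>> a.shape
(3, 3)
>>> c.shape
(3,)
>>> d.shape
(5, 3)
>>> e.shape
(3, 3)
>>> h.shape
(3, 5)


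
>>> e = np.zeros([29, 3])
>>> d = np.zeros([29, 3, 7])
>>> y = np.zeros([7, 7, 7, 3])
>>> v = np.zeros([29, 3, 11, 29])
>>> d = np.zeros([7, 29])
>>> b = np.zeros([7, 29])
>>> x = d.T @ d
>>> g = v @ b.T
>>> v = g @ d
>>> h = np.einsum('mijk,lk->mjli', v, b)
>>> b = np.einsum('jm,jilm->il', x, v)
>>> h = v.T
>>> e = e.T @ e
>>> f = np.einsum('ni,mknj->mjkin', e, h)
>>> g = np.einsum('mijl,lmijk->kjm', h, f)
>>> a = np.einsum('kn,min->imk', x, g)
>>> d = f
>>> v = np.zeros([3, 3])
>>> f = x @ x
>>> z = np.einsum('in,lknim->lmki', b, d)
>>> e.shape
(3, 3)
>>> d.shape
(29, 29, 11, 3, 3)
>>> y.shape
(7, 7, 7, 3)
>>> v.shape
(3, 3)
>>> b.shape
(3, 11)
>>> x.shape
(29, 29)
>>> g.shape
(3, 3, 29)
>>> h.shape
(29, 11, 3, 29)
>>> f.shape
(29, 29)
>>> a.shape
(3, 3, 29)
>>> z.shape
(29, 3, 29, 3)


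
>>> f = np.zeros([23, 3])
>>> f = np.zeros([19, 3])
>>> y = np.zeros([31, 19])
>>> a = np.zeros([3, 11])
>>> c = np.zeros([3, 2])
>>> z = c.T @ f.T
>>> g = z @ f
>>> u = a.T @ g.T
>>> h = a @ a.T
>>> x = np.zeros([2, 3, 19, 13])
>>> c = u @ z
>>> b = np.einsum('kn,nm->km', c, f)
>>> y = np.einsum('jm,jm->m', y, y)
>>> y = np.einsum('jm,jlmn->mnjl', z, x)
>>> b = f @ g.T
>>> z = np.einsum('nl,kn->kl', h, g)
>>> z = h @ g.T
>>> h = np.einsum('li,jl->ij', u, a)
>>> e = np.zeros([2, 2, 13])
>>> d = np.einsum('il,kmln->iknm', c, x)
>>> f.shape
(19, 3)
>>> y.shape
(19, 13, 2, 3)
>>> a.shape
(3, 11)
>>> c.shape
(11, 19)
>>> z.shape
(3, 2)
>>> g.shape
(2, 3)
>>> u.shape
(11, 2)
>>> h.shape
(2, 3)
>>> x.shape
(2, 3, 19, 13)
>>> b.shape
(19, 2)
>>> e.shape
(2, 2, 13)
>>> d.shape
(11, 2, 13, 3)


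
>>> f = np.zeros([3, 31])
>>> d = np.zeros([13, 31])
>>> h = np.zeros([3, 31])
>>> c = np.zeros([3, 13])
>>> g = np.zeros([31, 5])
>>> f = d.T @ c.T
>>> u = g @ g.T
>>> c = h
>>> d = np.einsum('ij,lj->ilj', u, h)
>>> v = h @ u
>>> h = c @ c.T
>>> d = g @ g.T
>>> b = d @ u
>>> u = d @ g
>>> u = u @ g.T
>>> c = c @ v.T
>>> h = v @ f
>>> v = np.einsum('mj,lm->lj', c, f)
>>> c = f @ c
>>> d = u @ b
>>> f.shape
(31, 3)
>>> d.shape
(31, 31)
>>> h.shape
(3, 3)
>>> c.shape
(31, 3)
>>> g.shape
(31, 5)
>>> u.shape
(31, 31)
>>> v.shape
(31, 3)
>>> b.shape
(31, 31)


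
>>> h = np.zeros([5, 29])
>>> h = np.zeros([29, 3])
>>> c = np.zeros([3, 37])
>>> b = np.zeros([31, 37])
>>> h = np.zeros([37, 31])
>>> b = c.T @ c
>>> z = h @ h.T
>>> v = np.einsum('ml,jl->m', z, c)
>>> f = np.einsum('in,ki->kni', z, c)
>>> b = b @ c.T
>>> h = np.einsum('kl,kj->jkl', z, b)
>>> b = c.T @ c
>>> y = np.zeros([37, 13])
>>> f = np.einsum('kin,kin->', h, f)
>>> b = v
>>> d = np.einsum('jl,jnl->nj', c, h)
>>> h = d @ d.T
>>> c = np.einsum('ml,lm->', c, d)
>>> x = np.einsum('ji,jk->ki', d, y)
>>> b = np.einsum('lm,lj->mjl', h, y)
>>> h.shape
(37, 37)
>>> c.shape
()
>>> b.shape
(37, 13, 37)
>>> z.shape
(37, 37)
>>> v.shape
(37,)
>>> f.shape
()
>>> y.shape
(37, 13)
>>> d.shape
(37, 3)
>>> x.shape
(13, 3)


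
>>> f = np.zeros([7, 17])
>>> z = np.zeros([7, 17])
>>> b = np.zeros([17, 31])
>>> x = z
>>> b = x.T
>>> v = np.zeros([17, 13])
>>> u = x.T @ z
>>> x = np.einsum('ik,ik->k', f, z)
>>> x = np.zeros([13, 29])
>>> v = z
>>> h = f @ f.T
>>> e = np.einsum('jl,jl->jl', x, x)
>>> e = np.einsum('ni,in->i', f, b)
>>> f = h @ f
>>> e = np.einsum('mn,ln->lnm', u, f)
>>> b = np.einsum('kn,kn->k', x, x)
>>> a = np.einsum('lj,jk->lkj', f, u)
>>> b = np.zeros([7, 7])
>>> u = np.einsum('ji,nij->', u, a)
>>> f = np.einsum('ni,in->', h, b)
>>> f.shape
()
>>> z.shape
(7, 17)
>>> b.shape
(7, 7)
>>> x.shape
(13, 29)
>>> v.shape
(7, 17)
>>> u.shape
()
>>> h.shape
(7, 7)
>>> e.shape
(7, 17, 17)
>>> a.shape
(7, 17, 17)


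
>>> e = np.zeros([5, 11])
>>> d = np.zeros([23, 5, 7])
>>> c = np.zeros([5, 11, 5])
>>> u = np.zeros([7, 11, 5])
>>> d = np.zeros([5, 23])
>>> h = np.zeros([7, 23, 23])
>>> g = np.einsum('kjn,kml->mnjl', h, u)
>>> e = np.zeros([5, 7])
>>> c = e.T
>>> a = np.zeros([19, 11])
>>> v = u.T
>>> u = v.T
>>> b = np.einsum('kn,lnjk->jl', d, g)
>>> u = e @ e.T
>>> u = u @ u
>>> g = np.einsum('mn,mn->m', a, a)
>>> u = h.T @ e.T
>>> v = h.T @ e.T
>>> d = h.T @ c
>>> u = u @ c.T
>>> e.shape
(5, 7)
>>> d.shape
(23, 23, 5)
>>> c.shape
(7, 5)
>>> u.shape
(23, 23, 7)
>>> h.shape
(7, 23, 23)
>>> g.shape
(19,)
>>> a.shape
(19, 11)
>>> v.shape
(23, 23, 5)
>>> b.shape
(23, 11)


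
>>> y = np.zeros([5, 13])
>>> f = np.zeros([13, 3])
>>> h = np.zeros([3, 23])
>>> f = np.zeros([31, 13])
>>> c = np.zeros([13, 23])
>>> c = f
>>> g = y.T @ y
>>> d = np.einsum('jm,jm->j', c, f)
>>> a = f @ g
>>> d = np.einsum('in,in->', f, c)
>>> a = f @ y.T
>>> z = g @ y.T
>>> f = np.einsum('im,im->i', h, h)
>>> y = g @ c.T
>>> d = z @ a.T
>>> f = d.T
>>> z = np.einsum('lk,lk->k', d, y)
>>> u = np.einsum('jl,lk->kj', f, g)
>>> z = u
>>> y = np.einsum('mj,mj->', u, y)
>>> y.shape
()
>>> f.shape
(31, 13)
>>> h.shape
(3, 23)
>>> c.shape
(31, 13)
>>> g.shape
(13, 13)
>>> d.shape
(13, 31)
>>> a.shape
(31, 5)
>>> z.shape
(13, 31)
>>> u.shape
(13, 31)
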